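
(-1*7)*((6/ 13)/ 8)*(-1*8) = 3.23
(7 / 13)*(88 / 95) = 616 / 1235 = 0.50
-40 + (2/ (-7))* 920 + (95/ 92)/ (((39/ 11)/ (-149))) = -8696495/ 25116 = -346.25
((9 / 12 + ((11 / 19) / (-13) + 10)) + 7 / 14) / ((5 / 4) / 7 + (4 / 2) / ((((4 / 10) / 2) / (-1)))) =-77497 / 67925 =-1.14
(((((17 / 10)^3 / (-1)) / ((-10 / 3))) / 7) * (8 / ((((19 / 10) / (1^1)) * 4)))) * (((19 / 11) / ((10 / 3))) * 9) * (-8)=-397953 / 48125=-8.27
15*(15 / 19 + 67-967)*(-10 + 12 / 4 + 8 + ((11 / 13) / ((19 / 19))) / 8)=-29471625 / 1976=-14914.79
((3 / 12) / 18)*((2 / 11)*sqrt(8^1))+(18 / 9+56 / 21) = sqrt(2) / 198+14 / 3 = 4.67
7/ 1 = 7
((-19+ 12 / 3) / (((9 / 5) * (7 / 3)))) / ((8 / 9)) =-225 / 56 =-4.02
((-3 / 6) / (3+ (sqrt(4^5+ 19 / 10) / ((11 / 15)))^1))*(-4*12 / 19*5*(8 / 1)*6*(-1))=464640 / 970007 - 21120*sqrt(102590) / 970007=-6.49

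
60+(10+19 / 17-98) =-457 / 17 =-26.88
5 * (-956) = -4780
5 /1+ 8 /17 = 93 /17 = 5.47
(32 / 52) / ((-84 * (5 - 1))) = -1 / 546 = -0.00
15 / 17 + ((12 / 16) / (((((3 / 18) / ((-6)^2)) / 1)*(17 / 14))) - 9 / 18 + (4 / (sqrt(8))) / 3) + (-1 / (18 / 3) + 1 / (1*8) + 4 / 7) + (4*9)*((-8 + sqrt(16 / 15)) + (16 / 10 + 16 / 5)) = sqrt(2) / 3 + 273089 / 14280 + 48*sqrt(15) / 5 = 56.78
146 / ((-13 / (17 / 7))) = -2482 / 91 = -27.27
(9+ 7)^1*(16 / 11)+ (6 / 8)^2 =4195 / 176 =23.84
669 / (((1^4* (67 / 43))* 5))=28767 / 335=85.87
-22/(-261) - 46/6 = -1979/261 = -7.58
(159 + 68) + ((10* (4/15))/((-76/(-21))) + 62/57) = 13043/57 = 228.82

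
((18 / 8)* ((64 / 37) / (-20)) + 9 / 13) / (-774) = -133 / 206830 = -0.00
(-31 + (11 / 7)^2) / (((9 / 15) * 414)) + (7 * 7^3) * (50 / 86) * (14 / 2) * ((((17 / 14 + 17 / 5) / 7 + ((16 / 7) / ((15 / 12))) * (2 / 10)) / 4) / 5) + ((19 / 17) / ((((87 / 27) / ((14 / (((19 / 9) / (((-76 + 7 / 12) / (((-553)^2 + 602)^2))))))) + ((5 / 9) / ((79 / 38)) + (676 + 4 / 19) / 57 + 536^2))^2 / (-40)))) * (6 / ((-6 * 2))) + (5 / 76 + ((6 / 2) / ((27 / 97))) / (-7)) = 1155809772932942733053516384705228734894534691 / 2315549655700070138609261215956012564653640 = 499.15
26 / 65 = 0.40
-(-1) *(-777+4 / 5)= -3881 / 5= -776.20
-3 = -3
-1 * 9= -9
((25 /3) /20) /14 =5 /168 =0.03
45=45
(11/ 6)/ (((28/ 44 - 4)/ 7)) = -847/ 222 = -3.82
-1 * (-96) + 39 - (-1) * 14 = 149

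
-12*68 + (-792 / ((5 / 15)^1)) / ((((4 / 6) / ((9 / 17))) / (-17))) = 31260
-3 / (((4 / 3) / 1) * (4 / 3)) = -27 / 16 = -1.69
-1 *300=-300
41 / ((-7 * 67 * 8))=-41 / 3752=-0.01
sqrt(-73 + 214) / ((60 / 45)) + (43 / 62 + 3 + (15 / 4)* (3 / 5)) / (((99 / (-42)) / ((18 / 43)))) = -1407 / 1333 + 3* sqrt(141) / 4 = 7.85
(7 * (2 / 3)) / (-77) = -2 / 33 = -0.06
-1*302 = -302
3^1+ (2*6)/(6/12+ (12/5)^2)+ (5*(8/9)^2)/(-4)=99619/25353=3.93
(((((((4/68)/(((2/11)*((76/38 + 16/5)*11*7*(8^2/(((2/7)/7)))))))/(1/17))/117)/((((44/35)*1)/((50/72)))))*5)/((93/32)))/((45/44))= 625/8982831312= 0.00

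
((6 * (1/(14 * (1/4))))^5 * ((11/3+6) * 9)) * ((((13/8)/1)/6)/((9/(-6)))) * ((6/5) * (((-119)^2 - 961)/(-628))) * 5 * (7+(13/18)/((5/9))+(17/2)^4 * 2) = 808634671827840/2638699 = 306452032.55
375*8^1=3000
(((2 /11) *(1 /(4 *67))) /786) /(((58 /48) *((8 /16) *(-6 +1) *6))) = -2 /41997945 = -0.00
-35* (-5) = 175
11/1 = 11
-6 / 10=-0.60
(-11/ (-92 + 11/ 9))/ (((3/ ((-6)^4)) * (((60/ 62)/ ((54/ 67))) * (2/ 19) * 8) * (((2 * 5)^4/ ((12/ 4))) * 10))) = 0.00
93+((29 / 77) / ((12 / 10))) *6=7306 / 77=94.88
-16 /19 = -0.84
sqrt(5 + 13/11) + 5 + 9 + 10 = 2 * sqrt(187)/11 + 24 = 26.49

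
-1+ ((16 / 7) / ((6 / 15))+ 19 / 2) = 199 / 14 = 14.21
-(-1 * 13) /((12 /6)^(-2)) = 52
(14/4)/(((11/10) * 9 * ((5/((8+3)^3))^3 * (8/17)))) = 25508706839/1800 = 14171503.80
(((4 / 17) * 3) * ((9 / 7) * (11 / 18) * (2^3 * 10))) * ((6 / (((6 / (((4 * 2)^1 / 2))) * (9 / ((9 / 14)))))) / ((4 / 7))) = 2640 / 119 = 22.18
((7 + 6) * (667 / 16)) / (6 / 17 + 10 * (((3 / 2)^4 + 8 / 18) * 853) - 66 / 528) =1326663 / 114993488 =0.01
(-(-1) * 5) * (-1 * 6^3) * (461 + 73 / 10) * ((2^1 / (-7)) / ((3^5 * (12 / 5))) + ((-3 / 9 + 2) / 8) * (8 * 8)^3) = -248593119050 / 9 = -27621457672.22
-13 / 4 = -3.25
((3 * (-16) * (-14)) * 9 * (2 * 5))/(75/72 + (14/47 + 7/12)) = 7580160/241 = 31452.95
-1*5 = -5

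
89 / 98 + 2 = 285 / 98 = 2.91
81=81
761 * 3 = 2283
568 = 568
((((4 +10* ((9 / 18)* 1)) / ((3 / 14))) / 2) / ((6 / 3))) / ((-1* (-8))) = 21 / 16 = 1.31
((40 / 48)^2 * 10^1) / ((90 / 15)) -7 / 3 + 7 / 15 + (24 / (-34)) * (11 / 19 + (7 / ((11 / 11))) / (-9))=-5837 / 10260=-0.57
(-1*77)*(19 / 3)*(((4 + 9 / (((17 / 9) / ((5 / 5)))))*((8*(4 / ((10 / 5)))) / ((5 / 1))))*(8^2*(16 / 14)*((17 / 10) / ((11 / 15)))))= -11595776 / 5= -2319155.20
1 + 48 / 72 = 5 / 3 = 1.67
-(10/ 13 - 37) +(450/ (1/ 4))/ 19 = 32349/ 247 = 130.97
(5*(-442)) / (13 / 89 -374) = 196690 / 33273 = 5.91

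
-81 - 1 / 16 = -1297 / 16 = -81.06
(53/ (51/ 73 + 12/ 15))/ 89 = 19345/ 48683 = 0.40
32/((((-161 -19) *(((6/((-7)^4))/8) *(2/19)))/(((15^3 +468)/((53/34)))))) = -10596746272/795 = -13329240.59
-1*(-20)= 20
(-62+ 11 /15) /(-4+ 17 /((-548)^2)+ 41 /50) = 19.27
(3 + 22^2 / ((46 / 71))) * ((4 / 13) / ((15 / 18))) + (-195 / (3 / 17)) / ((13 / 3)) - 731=-81542 / 115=-709.06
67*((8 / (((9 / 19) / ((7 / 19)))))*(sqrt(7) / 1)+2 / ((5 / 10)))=268+3752*sqrt(7) / 9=1370.98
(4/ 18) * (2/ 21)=4/ 189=0.02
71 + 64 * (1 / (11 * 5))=3969 / 55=72.16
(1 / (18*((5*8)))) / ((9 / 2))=1 / 3240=0.00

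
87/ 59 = 1.47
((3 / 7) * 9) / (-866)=-27 / 6062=-0.00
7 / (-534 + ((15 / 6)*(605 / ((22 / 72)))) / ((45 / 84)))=7 / 8706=0.00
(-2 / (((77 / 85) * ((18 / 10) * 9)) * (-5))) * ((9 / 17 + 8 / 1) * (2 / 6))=1450 / 18711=0.08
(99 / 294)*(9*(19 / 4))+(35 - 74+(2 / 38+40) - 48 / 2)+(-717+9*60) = -1381991 / 7448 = -185.55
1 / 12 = 0.08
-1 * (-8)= 8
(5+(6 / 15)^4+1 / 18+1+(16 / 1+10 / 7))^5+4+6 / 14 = 7181880.86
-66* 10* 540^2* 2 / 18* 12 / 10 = -25660800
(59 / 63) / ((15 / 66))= 1298 / 315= 4.12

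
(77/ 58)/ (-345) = -77/ 20010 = -0.00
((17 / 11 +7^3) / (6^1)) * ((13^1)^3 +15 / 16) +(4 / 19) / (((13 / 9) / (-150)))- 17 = 1495943053 / 11856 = 126176.03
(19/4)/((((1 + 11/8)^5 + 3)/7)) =1089536/2574403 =0.42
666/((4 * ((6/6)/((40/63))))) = 740/7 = 105.71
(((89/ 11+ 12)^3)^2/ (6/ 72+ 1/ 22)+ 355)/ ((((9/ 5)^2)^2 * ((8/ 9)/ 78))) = 668204872796995625/ 156541572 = 4268545819.87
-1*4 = -4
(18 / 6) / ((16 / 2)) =3 / 8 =0.38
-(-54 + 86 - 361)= 329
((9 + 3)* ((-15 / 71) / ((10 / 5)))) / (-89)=90 / 6319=0.01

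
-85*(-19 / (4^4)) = 1615 / 256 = 6.31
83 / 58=1.43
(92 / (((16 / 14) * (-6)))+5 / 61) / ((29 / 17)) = -165937 / 21228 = -7.82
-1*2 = -2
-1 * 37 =-37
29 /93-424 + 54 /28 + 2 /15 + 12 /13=-11868037 /28210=-420.70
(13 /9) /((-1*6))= -13 /54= -0.24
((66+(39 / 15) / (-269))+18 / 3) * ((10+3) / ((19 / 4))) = 197.03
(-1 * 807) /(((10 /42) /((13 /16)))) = -220311 /80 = -2753.89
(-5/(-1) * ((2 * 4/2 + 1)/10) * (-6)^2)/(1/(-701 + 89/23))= -1443060/23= -62741.74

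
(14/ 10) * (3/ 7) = 3/ 5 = 0.60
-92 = -92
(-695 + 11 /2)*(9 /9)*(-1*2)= 1379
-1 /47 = -0.02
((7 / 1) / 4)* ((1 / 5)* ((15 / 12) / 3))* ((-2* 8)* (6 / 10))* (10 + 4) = -98 / 5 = -19.60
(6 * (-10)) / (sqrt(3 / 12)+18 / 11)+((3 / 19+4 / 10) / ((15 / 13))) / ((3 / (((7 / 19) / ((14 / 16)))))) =-106957936 / 3817575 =-28.02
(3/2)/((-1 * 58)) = -3/116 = -0.03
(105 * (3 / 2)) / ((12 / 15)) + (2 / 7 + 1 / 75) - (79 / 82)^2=1385535161 / 7060200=196.25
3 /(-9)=-1 /3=-0.33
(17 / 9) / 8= 17 / 72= 0.24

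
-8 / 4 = -2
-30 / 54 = -5 / 9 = -0.56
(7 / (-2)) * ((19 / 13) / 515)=-133 / 13390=-0.01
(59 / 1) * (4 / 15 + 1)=1121 / 15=74.73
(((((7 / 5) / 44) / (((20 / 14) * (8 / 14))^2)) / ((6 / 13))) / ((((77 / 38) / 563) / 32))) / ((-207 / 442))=-73788686881 / 37570500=-1964.01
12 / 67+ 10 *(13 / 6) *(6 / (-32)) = -4163 / 1072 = -3.88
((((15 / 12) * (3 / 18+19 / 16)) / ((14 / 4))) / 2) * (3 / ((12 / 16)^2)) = 325 / 252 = 1.29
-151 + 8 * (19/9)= -1207/9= -134.11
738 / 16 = 369 / 8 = 46.12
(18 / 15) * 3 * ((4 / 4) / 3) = 6 / 5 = 1.20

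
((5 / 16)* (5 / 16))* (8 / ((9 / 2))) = 25 / 144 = 0.17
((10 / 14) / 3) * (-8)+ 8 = 128 / 21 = 6.10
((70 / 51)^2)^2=24010000 / 6765201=3.55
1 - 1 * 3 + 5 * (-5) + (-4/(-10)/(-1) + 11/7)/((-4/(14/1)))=-311/10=-31.10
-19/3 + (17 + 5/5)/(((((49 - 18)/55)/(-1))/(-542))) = 1609151/93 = 17302.70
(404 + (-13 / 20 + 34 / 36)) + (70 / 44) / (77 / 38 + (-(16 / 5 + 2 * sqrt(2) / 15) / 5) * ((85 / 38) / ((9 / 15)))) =29070 * sqrt(2) / 20141 + 1446791293 / 3625380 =401.11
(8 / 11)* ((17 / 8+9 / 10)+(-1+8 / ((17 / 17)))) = 401 / 55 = 7.29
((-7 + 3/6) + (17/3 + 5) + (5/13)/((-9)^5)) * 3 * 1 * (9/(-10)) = -1279393/113724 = -11.25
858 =858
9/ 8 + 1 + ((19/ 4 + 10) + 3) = 159/ 8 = 19.88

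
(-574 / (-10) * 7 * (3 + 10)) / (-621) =-26117 / 3105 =-8.41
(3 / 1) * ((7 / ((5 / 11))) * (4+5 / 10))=2079 / 10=207.90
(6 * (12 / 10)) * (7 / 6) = 42 / 5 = 8.40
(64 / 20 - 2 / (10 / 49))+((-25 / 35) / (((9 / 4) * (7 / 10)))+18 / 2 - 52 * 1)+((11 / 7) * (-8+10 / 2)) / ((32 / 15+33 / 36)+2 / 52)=-8302564 / 160965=-51.58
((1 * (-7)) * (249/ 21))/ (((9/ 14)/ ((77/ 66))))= -4067/ 27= -150.63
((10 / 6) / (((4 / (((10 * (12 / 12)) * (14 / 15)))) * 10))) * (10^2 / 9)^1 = 350 / 81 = 4.32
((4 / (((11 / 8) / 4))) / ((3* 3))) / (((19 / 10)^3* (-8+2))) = -0.03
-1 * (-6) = 6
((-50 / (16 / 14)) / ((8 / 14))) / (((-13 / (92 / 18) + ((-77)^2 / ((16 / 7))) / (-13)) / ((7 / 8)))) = 2563925 / 7733896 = 0.33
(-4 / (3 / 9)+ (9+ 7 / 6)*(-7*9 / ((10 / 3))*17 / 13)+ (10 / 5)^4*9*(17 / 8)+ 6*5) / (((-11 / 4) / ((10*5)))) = -17190 / 13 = -1322.31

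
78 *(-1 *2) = -156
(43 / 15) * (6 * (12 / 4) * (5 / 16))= 129 / 8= 16.12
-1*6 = -6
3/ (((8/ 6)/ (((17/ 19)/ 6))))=51/ 152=0.34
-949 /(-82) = 949 /82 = 11.57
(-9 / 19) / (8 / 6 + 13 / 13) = -27 / 133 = -0.20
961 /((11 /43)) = 41323 /11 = 3756.64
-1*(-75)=75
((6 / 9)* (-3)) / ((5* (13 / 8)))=-16 / 65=-0.25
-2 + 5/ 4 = -3/ 4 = -0.75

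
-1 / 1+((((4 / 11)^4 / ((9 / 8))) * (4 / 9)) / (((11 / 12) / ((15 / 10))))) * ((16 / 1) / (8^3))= -1448947 / 1449459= -1.00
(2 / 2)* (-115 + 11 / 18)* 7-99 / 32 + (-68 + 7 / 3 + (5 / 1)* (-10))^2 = 3621589 / 288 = 12574.96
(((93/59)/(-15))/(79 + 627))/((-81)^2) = -31/1366459470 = -0.00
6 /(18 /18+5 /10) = 4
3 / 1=3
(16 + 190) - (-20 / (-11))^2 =202.69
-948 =-948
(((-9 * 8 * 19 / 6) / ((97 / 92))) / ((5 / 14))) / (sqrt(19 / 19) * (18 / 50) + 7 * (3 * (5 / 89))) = -21780080 / 55387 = -393.23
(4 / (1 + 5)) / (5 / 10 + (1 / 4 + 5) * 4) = 4 / 129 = 0.03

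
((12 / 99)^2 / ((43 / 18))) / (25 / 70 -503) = -448 / 36613511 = -0.00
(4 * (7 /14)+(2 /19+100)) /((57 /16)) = 31040 /1083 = 28.66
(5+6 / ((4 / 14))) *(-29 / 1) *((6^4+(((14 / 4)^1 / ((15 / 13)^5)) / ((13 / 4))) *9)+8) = -83260339916 / 84375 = -986789.21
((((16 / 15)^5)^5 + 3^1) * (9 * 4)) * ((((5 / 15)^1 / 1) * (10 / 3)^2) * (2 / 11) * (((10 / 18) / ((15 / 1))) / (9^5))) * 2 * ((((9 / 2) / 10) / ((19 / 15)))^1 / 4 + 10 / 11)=27032178043512724229354874268171348 / 111065200528986769173538684844970703125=0.00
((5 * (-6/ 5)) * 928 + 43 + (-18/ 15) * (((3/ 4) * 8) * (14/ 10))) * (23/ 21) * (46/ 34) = -73201433/ 8925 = -8201.84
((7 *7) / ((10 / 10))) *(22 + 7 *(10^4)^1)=3431078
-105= -105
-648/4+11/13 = -2095/13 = -161.15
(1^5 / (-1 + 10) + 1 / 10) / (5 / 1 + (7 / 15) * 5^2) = 19 / 1500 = 0.01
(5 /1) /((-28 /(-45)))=225 /28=8.04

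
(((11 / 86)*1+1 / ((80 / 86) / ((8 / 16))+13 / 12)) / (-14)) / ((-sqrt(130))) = 12217*sqrt(130) / 47550776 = 0.00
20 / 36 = 5 / 9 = 0.56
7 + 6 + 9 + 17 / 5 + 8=167 / 5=33.40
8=8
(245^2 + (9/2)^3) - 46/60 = 7213843/120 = 60115.36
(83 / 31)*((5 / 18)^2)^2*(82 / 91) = 0.01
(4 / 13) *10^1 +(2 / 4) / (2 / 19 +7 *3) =32327 / 10426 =3.10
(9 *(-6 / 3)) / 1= -18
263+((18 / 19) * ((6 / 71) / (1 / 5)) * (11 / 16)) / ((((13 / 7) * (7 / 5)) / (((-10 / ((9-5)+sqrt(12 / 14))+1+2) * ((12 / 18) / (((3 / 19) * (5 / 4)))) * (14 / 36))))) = 263.13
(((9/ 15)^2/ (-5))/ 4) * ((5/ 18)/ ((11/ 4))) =-1/ 550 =-0.00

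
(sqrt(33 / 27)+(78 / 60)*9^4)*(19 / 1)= 19*sqrt(11) / 3+1620567 / 10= 162077.71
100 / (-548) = -0.18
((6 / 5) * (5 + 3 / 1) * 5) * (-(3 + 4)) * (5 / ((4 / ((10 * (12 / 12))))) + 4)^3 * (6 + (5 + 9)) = -30187080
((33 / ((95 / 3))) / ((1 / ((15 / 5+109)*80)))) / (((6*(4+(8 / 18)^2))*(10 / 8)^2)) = 237.28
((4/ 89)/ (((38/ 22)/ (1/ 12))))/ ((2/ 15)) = 55/ 3382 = 0.02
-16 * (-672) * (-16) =-172032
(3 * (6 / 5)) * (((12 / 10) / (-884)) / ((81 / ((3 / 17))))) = -0.00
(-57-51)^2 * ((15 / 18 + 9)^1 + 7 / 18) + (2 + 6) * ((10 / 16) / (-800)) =119231.99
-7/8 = -0.88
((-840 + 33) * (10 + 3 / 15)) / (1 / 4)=-164628 / 5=-32925.60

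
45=45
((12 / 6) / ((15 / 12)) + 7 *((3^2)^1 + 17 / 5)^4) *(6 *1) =620612112 / 625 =992979.38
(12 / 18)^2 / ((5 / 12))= 16 / 15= 1.07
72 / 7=10.29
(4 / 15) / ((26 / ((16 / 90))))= 16 / 8775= 0.00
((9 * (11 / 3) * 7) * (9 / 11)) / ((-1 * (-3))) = 63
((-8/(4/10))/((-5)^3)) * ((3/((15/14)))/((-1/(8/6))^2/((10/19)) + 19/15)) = 5376/28025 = 0.19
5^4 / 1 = 625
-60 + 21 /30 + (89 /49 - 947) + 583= -206527 /490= -421.48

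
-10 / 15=-2 / 3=-0.67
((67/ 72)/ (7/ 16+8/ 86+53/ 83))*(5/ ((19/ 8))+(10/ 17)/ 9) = 3017732260/ 1746615717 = 1.73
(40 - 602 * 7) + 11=-4163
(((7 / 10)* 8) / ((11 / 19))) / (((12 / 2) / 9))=798 / 55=14.51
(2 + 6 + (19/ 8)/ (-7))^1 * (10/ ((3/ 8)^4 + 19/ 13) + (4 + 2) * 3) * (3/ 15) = 418761057/ 11042780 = 37.92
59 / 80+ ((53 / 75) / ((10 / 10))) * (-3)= -553 / 400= -1.38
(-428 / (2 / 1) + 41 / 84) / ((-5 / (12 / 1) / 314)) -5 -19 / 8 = 9010131 / 56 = 160895.20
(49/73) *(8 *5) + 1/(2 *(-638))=2500887/93148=26.85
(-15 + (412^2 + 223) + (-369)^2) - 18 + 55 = 306150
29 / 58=0.50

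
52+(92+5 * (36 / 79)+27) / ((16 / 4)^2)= 75309 / 1264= 59.58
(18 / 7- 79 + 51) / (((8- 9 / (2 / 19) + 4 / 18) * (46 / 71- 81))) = -227484 / 55549585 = -0.00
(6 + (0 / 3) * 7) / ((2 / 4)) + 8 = 20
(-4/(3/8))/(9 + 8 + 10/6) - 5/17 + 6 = 611/119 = 5.13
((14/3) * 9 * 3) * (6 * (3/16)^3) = 5103/1024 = 4.98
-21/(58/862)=-312.10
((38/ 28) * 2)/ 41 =0.07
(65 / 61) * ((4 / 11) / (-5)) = -0.08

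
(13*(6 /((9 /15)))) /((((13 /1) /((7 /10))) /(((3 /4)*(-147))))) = -3087 /4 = -771.75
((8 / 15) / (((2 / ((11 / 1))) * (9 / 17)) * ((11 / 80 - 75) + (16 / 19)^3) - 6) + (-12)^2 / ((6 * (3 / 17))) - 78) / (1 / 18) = 234593059108 / 224863253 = 1043.27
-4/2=-2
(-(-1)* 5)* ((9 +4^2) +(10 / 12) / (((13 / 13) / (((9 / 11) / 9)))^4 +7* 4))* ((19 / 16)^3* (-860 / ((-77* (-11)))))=-16224152565875 / 76337006592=-212.53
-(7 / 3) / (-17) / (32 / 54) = 63 / 272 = 0.23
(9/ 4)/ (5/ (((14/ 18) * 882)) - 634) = -1029/ 289946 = -0.00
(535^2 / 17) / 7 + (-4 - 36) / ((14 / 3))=285205 / 119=2396.68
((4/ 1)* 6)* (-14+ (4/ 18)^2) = -334.81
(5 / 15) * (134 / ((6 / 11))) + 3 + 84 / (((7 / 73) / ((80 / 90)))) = 7772 / 9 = 863.56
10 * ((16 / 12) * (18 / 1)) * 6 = 1440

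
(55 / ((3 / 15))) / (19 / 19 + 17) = 275 / 18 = 15.28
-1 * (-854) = 854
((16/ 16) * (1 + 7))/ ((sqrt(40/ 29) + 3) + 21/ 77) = 1.80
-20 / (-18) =10 / 9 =1.11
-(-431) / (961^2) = 431 / 923521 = 0.00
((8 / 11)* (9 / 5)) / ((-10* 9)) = -4 / 275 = -0.01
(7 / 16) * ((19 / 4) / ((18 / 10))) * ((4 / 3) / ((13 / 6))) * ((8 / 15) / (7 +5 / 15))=133 / 2574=0.05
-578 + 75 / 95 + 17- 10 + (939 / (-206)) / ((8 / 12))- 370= -7413491 / 7828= -947.05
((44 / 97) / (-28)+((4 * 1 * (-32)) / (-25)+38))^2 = 1857.94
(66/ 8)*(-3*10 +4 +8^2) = 627/ 2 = 313.50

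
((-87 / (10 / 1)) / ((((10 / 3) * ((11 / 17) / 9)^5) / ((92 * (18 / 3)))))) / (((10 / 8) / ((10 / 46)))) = -525180875860152 / 4026275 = -130438401.71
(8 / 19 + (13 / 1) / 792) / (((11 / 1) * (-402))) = -6583 / 66542256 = -0.00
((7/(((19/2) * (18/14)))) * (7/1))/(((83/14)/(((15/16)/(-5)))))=-2401/18924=-0.13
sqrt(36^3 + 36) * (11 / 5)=66 * sqrt(1297) / 5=475.38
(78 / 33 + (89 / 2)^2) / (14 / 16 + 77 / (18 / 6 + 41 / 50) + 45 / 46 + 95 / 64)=6131573680 / 72661413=84.39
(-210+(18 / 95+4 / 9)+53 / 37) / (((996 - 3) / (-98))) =644642138 / 31413555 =20.52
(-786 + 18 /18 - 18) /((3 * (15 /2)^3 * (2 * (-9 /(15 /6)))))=1606 /18225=0.09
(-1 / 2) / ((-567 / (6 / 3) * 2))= 1 / 1134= 0.00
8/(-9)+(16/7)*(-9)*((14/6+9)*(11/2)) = -80840/63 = -1283.17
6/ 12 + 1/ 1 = 3/ 2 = 1.50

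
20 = 20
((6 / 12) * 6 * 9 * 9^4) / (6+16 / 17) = 3011499 / 118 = 25521.18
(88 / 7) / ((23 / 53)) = 4664 / 161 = 28.97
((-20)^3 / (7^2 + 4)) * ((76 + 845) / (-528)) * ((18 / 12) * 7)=2764.58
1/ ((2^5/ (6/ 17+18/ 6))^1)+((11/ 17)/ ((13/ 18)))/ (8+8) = 1137/ 7072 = 0.16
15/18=5/6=0.83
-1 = -1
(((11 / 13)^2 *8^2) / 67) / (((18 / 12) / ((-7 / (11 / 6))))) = -19712 / 11323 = -1.74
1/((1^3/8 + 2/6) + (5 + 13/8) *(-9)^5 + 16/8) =-6/2347183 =-0.00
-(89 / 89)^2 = -1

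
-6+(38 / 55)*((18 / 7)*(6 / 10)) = -9498 / 1925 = -4.93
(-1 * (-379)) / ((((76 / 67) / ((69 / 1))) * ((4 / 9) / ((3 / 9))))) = 5256351 / 304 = 17290.63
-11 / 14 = -0.79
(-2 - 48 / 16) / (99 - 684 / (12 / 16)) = 0.01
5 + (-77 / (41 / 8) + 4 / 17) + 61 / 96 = -612491 / 66912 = -9.15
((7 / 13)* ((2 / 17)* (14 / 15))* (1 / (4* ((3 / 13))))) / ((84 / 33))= 77 / 3060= 0.03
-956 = -956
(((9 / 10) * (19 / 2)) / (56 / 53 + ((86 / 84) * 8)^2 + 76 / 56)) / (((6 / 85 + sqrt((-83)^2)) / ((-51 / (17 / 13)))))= -2649867129 / 45878663914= -0.06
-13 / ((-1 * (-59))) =-13 / 59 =-0.22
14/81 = 0.17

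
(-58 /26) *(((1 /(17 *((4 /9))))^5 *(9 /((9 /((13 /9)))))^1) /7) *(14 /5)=-0.00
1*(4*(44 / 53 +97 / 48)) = 7253 / 636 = 11.40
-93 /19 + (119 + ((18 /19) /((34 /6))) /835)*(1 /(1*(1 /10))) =63925871 /53941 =1185.11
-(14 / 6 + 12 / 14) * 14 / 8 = -67 / 12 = -5.58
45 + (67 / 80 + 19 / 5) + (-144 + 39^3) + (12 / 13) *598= 4782131 / 80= 59776.64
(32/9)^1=3.56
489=489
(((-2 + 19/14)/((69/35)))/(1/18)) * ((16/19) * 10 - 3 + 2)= -19035/437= -43.56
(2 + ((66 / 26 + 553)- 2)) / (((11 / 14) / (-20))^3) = -158537344000 / 17303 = -9162419.46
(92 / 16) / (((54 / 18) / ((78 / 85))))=299 / 170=1.76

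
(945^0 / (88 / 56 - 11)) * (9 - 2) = -49 / 66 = -0.74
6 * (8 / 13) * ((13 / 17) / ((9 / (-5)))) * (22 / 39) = -1760 / 1989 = -0.88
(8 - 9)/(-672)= 1/672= 0.00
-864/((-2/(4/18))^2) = -32/3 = -10.67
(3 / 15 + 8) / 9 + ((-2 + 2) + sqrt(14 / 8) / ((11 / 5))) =5*sqrt(7) / 22 + 41 / 45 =1.51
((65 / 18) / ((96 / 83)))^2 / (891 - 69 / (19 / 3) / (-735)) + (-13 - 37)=-619108921514425 / 12384888201216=-49.99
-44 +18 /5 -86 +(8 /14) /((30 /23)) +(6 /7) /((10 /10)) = -13136 /105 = -125.10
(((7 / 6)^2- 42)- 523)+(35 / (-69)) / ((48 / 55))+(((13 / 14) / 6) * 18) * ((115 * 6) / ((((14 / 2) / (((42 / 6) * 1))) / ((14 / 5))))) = 1772943 / 368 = 4817.78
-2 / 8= -1 / 4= -0.25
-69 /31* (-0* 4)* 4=0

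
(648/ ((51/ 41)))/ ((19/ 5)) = 137.09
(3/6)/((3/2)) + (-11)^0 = 4/3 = 1.33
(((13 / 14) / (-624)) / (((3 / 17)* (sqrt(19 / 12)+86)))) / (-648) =731 / 4829914656 - 17* sqrt(57) / 57958975872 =0.00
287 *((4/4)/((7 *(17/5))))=205/17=12.06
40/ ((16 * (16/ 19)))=95/ 32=2.97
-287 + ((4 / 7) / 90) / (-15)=-1356077 / 4725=-287.00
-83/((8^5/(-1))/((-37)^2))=113627/32768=3.47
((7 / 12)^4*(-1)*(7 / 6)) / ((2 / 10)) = -84035 / 124416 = -0.68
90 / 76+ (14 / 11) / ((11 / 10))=10765 / 4598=2.34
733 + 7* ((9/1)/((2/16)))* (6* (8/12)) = 2749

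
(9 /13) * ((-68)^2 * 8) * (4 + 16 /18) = 1627648 /13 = 125203.69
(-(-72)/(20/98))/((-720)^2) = 49/72000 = 0.00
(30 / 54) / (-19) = -5 / 171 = -0.03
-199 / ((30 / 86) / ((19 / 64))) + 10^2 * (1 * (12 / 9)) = -34583 / 960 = -36.02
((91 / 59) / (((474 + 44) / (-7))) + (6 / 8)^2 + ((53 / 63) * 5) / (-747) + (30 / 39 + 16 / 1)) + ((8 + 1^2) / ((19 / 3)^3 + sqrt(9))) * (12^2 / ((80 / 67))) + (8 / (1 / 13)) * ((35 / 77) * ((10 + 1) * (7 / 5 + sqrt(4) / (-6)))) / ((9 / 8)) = 95386733106414929 / 185373523717200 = 514.57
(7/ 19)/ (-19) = -7/ 361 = -0.02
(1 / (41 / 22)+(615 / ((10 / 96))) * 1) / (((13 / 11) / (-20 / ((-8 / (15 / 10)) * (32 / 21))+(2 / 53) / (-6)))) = 5116645897 / 417216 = 12263.78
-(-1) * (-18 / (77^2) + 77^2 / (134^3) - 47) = -670500315783 / 14265790616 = -47.00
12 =12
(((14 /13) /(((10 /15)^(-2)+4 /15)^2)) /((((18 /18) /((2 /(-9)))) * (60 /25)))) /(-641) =14000 /570002199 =0.00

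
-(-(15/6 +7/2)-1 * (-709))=-703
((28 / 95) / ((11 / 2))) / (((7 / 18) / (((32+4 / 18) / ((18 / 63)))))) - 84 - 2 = -14726 / 209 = -70.46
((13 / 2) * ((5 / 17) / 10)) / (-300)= -13 / 20400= -0.00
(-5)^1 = -5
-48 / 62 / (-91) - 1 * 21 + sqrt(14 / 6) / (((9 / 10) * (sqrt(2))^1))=-59217 / 2821 + 5 * sqrt(42) / 27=-19.79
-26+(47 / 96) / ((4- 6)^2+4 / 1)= -25.94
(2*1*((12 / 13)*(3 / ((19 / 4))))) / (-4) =-72 / 247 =-0.29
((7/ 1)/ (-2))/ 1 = -7/ 2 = -3.50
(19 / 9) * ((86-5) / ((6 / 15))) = 855 / 2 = 427.50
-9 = -9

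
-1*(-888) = 888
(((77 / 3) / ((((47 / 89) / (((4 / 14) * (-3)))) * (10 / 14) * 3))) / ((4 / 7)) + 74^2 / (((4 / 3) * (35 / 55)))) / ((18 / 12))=63363773 / 14805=4279.89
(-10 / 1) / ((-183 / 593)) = 5930 / 183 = 32.40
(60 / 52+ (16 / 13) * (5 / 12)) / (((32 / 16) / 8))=20 / 3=6.67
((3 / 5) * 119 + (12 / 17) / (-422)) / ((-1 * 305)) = -1280529 / 5470175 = -0.23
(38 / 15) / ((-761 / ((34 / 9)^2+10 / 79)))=-3501092 / 73044585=-0.05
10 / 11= 0.91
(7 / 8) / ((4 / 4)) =7 / 8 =0.88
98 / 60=49 / 30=1.63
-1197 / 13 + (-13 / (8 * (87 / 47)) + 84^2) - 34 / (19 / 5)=1195492867 / 171912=6954.10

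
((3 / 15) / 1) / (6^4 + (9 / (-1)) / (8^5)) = 32768 / 212336595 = 0.00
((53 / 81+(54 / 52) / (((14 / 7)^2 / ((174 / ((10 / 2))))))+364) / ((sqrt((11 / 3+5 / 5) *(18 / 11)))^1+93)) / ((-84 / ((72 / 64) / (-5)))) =2683632149 / 249120144000-7869889 *sqrt(231) / 373680216000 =0.01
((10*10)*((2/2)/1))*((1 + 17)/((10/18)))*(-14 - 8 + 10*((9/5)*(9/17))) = -686880/17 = -40404.71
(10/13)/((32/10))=25/104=0.24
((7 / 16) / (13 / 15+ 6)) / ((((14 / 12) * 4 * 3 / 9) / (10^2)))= 3375 / 824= 4.10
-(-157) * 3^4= 12717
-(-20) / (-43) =-20 / 43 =-0.47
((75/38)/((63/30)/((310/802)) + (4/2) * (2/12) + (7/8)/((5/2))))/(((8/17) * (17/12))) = 523125/1080739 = 0.48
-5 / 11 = -0.45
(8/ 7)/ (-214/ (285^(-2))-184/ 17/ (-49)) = -476/ 7239665383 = -0.00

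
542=542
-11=-11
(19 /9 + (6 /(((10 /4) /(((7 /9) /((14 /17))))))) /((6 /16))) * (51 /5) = 6239 /75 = 83.19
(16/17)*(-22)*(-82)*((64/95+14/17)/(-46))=-34896576/631465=-55.26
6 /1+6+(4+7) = 23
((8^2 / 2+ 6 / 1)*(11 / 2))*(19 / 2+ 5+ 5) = 8151 / 2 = 4075.50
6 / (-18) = -1 / 3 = -0.33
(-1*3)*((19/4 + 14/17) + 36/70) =-18.26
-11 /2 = -5.50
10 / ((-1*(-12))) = 5 / 6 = 0.83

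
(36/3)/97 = 12/97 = 0.12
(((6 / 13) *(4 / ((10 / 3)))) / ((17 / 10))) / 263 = 72 / 58123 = 0.00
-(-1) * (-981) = -981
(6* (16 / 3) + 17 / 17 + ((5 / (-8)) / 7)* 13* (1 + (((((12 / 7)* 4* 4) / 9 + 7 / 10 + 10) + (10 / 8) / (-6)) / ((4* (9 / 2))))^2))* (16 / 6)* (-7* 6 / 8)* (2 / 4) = -8871378707 / 40642560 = -218.28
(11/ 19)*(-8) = -88/ 19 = -4.63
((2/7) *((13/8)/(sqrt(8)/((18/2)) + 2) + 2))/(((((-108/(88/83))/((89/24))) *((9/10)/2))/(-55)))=3.44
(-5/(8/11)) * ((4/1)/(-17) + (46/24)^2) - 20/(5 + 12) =-485975/19584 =-24.81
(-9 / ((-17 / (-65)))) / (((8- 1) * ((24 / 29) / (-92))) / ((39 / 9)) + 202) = -5072535 / 29774072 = -0.17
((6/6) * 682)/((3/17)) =11594/3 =3864.67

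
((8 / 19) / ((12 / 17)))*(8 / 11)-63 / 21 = -1609 / 627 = -2.57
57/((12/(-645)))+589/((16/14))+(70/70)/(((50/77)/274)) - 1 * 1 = -425483/200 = -2127.42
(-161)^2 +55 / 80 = 414747 / 16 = 25921.69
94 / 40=47 / 20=2.35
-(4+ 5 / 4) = -21 / 4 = -5.25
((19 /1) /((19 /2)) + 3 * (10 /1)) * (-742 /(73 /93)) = -2208192 /73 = -30249.21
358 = 358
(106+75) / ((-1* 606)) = -181 / 606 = -0.30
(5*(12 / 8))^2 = 225 / 4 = 56.25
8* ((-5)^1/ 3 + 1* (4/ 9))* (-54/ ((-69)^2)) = 176/ 1587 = 0.11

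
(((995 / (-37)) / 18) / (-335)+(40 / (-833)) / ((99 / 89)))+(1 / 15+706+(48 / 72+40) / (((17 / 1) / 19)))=512097058189 / 681452310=751.48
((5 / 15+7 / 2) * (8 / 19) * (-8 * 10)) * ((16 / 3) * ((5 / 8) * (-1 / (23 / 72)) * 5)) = 128000 / 19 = 6736.84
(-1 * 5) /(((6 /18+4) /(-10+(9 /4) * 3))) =15 /4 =3.75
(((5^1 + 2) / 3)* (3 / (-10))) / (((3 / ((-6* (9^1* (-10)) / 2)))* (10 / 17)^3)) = -309519 / 1000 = -309.52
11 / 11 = 1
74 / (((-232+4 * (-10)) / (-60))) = 555 / 34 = 16.32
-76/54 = -38/27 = -1.41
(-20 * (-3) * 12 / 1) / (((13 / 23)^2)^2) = 7054.57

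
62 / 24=31 / 12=2.58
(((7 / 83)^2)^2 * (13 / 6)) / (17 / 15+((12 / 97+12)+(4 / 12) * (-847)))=-15138305 / 37160434842852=-0.00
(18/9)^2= 4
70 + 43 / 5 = 393 / 5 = 78.60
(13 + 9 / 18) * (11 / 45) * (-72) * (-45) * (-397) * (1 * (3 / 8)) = -3183543 / 2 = -1591771.50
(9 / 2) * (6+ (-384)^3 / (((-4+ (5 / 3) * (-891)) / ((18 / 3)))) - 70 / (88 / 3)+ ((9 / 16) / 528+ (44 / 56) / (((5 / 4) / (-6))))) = 301361542027713 / 293511680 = 1026744.63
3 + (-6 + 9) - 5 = 1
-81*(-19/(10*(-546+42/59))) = -30267/107240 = -0.28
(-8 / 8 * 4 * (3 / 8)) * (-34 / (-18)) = -17 / 6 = -2.83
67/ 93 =0.72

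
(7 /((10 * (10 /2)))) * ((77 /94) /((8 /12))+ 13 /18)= 23107 /84600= 0.27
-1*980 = -980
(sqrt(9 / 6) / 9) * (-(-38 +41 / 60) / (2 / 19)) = 42541 * sqrt(6) / 2160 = 48.24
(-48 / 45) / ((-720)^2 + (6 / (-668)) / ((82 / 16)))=-27388 / 13310567955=-0.00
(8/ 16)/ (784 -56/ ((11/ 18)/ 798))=-11/ 1591520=-0.00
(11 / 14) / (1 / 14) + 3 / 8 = 91 / 8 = 11.38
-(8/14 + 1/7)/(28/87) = -435/196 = -2.22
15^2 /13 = 225 /13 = 17.31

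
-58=-58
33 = 33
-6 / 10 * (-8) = 24 / 5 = 4.80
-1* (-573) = 573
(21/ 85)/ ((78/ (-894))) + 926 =1020101/ 1105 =923.17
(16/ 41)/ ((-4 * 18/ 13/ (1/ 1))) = -26/ 369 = -0.07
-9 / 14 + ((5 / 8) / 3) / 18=-1909 / 3024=-0.63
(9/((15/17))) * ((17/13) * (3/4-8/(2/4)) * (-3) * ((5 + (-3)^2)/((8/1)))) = 1110627/1040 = 1067.91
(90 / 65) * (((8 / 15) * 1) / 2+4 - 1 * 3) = 114 / 65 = 1.75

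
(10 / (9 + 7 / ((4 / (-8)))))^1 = -2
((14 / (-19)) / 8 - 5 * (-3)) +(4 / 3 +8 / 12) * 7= 2197 / 76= 28.91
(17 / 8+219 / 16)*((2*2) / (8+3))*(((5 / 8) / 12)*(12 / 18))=115 / 576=0.20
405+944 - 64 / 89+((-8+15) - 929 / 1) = 37939 / 89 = 426.28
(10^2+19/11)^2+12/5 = 6262257/605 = 10350.84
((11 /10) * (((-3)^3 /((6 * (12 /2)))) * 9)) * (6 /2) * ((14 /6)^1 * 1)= -2079 /40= -51.98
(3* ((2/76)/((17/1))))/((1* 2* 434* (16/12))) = 9/2242912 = 0.00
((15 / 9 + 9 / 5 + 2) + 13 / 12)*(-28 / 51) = -917 / 255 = -3.60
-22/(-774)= 11/387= 0.03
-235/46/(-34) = 235/1564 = 0.15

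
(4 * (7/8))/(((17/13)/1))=91/34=2.68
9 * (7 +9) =144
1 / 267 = 0.00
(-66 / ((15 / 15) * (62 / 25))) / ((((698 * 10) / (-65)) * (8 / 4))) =10725 / 86552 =0.12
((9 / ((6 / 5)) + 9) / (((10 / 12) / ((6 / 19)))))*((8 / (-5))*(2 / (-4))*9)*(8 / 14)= 85536 / 3325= 25.73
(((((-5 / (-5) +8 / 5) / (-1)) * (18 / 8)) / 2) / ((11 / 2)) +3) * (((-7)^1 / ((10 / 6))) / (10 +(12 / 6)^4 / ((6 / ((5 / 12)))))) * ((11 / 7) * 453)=-6641433 / 10000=-664.14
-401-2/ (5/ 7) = -2019/ 5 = -403.80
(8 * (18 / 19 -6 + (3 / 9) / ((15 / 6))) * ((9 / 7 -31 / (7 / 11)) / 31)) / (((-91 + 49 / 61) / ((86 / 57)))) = -9767296576 / 9697728915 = -1.01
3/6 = 1/2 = 0.50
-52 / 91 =-4 / 7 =-0.57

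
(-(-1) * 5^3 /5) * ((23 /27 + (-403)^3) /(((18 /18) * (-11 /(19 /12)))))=419703422675 /1782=235523806.21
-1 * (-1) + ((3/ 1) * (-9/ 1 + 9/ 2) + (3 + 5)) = -4.50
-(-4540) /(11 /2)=9080 /11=825.45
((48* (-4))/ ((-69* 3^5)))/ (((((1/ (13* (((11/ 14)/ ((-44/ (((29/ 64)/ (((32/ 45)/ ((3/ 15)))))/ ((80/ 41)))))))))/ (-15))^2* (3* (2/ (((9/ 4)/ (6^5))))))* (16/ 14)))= 238918849/ 9559154091884544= 0.00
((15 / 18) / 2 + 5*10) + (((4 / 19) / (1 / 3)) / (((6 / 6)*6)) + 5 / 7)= 51.24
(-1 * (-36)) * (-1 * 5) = -180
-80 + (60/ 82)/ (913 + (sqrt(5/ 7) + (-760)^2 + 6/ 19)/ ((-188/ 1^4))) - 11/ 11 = -276607871601932859/ 3414897709152059 + 407208 *sqrt(35)/ 3414897709152059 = -81.00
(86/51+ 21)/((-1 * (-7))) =1157/357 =3.24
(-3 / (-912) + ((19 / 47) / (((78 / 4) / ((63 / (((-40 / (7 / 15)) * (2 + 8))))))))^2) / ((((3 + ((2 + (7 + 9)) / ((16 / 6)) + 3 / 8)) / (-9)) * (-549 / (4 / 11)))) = 23349030959 / 12047406992156250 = 0.00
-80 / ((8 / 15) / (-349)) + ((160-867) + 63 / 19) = 981280 / 19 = 51646.32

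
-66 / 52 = -33 / 26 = -1.27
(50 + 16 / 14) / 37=358 / 259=1.38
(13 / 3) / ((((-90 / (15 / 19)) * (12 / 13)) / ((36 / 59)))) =-169 / 6726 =-0.03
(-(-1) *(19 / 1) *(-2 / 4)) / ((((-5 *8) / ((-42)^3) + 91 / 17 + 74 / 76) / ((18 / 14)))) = -73073259 / 37852937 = -1.93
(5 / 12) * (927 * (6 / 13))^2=12889935 / 169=76271.80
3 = 3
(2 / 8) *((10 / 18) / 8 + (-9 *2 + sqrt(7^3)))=-1291 / 288 + 7 *sqrt(7) / 4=0.15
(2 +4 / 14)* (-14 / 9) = -32 / 9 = -3.56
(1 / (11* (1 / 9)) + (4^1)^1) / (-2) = -2.41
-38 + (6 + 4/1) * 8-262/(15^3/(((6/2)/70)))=1653619/39375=42.00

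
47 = 47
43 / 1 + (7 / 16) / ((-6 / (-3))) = 1383 / 32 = 43.22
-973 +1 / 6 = -5837 / 6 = -972.83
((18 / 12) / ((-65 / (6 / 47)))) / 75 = -3 / 76375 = -0.00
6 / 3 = 2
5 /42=0.12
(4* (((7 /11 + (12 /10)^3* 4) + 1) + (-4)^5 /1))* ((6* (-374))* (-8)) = -9114693888 /125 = -72917551.10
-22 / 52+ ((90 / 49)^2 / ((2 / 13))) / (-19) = -1870709 / 1186094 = -1.58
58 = 58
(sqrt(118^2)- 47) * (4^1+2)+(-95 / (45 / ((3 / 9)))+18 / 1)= 11969 / 27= 443.30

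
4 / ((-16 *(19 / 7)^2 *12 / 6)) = -49 / 2888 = -0.02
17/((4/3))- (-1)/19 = 973/76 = 12.80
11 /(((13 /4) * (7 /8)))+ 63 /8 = 8549 /728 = 11.74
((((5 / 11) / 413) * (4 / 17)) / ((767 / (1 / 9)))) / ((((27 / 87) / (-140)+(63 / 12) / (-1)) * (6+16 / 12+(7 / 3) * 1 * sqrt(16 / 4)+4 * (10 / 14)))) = -5075 / 10556343706194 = -0.00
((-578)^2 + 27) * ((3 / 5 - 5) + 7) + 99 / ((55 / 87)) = 4344226 / 5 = 868845.20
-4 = -4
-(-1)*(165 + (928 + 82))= 1175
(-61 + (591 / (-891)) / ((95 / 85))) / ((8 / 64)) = -2780576 / 5643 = -492.75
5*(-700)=-3500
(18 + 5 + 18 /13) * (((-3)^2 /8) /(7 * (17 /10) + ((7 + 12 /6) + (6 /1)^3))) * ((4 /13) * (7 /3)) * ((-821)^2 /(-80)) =-4487090937 /6405776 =-700.48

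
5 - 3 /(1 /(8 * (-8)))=197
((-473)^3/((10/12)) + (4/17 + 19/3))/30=-32382086327/7650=-4232952.46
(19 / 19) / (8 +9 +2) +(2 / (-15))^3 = 3223 / 64125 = 0.05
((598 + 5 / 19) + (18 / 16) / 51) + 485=2799209 / 2584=1083.29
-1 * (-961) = 961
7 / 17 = 0.41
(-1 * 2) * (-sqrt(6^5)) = 72 * sqrt(6) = 176.36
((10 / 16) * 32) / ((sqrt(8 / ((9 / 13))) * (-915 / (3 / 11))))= -3 * sqrt(26) / 8723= -0.00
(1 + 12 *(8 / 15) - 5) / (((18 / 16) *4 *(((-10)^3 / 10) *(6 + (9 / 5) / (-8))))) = -16 / 17325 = -0.00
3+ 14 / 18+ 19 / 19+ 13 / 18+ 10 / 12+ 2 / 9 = 59 / 9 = 6.56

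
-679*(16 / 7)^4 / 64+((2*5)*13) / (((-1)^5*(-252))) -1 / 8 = -7141963 / 24696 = -289.20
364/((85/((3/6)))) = 182/85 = 2.14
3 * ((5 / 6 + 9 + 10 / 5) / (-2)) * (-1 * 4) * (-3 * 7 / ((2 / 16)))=-11928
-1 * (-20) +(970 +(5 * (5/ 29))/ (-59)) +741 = 2961716/ 1711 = 1730.99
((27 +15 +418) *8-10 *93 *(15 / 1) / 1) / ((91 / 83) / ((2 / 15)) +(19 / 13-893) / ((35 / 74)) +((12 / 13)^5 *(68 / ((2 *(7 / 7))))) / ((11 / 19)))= 48740055384020 / 8719992086123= 5.59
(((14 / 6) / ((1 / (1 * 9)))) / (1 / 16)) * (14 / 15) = 1568 / 5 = 313.60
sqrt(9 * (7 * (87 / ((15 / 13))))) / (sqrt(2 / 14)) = 21 * sqrt(1885) / 5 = 182.35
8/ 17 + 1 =25/ 17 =1.47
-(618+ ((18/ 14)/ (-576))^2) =-124035073/ 200704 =-618.00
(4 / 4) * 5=5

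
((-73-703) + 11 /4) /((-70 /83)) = 256719 /280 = 916.85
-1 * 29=-29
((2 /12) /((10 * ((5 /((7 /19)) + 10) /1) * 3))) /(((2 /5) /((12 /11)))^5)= 0.04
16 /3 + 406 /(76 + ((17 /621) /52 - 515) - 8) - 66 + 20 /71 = -188449176610 /3074549991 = -61.29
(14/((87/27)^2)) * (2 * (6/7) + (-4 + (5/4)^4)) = 22599/107648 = 0.21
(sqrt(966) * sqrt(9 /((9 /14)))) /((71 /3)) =42 * sqrt(69) /71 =4.91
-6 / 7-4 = -4.86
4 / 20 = 1 / 5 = 0.20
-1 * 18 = -18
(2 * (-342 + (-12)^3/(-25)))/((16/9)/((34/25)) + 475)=-2087532/1821875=-1.15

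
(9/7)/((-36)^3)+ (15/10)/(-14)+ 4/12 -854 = -30981745/36288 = -853.77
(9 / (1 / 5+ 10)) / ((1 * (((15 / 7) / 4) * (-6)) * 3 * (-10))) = 7 / 765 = 0.01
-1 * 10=-10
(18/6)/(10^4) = 3/10000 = 0.00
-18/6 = -3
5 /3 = 1.67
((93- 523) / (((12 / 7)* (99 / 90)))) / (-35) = 215 / 33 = 6.52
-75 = -75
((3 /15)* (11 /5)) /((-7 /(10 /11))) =-2 /35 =-0.06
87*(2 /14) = 87 /7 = 12.43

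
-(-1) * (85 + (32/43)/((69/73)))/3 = 254531/8901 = 28.60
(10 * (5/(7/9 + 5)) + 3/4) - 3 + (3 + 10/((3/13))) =8227/156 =52.74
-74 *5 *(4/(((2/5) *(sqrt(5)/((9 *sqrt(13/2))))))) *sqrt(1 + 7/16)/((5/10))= -1665 *sqrt(2990)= -91043.69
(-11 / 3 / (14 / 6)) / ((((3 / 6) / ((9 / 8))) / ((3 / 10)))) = -297 / 280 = -1.06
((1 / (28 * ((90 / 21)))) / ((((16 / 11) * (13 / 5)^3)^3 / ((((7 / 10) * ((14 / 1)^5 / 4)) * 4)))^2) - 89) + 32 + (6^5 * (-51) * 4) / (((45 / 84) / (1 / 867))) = -52141481223979669698793888521319 / 15034550202007098620848373760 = -3468.11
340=340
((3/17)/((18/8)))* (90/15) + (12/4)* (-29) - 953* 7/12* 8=-231227/51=-4533.86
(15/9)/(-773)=-5/2319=-0.00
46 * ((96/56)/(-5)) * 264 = -145728/35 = -4163.66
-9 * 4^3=-576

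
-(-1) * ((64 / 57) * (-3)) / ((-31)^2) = -64 / 18259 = -0.00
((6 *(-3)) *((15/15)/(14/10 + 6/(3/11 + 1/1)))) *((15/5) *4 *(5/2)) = -9450/107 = -88.32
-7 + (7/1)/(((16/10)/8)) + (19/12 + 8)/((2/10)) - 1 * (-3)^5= 3827/12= 318.92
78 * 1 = 78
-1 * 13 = -13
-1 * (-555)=555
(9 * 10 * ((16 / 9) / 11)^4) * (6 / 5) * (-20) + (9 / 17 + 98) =5870124065 / 60481971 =97.06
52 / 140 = 13 / 35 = 0.37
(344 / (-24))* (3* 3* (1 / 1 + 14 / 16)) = -1935 / 8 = -241.88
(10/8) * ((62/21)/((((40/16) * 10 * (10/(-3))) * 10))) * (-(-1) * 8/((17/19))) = -589/14875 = -0.04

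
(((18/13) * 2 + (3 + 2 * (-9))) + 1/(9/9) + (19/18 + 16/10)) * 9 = -10033/130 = -77.18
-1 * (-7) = 7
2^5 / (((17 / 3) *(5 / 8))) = 768 / 85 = 9.04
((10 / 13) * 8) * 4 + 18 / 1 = 554 / 13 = 42.62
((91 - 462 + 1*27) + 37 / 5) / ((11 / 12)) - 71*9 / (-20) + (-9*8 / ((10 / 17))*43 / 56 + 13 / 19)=-1139947 / 2660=-428.55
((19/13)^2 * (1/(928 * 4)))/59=361/37012352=0.00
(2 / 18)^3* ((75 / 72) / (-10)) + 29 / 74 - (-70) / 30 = 3528175 / 1294704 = 2.73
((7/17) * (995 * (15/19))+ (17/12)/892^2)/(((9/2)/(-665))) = -34913338680185/730419552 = -47799.02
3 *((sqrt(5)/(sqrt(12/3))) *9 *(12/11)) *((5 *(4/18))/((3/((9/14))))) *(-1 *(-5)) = 1350 *sqrt(5)/77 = 39.20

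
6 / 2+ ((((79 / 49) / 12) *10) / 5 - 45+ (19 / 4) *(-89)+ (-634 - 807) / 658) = -12896927 / 27636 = -466.67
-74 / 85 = -0.87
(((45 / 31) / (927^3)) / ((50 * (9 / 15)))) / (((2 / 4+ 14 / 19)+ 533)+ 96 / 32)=19 / 168046327503765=0.00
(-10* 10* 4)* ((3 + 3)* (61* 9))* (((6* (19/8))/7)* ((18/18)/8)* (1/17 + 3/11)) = -145512450/1309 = -111163.06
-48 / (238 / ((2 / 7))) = -48 / 833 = -0.06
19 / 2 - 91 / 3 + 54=199 / 6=33.17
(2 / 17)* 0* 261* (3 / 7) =0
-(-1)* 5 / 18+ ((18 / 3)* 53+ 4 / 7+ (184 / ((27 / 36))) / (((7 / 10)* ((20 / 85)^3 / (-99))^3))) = -153838300634141.01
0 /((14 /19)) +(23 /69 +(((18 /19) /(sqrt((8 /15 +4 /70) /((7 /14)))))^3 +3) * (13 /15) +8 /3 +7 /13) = 66339 * sqrt(3255) /6591499 +399 /65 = 6.71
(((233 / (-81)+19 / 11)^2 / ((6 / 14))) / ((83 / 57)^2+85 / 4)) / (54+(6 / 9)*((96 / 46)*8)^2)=2803437142016 / 5098447113245145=0.00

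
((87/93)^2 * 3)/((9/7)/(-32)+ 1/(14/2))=565152/22103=25.57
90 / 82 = 45 / 41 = 1.10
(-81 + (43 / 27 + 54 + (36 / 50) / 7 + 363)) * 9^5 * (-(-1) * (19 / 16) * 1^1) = 66302423883 / 2800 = 23679437.10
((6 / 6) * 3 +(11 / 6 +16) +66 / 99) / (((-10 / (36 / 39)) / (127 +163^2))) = -3443784 / 65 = -52981.29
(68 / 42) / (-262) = -17 / 2751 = -0.01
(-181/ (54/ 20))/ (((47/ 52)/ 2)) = -148.34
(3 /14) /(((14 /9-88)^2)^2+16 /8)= 19683 /5129162272892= 0.00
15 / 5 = 3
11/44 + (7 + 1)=33/4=8.25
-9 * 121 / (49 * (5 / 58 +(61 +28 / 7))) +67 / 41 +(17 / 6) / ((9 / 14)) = 1167192466 / 204767325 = 5.70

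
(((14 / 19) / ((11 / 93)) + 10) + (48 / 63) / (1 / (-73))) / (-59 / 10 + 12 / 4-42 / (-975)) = 112372000 / 8150373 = 13.79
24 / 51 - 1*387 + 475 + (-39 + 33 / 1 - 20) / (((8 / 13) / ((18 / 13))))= 29.97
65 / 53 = 1.23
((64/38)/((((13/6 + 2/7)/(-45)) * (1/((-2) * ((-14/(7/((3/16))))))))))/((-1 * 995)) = 9072/389443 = 0.02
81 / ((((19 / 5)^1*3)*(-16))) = -135 / 304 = -0.44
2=2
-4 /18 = -2 /9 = -0.22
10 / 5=2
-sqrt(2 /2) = -1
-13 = -13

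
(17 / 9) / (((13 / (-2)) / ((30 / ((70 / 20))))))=-2.49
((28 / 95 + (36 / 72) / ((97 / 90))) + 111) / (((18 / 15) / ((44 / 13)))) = 22656832 / 71877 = 315.22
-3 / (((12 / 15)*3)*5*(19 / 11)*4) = -11 / 304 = -0.04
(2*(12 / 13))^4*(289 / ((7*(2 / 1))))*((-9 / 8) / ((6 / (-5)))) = 44945280 / 199927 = 224.81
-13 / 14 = -0.93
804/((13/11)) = 8844/13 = 680.31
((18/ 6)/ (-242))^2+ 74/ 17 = 4.35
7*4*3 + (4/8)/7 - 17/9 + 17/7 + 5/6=769/9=85.44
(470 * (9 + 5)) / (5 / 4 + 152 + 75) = 26320 / 913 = 28.83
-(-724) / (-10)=-362 / 5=-72.40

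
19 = 19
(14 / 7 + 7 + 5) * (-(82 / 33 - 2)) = -224 / 33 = -6.79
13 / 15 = 0.87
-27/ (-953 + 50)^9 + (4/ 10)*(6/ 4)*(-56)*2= -4967813302299084093672153739/ 73925793188974465679645145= -67.20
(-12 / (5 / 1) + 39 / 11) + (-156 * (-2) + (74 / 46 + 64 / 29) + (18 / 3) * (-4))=10747276 / 36685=292.96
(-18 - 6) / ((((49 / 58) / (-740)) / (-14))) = -2060160 / 7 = -294308.57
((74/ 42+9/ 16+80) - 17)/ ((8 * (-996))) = -21949/ 2677248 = -0.01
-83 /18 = -4.61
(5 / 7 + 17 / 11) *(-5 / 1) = -870 / 77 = -11.30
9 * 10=90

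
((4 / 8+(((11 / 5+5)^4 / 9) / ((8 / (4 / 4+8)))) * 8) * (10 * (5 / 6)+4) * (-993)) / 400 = -41148168679 / 500000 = -82296.34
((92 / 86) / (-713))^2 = 4 / 1776889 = 0.00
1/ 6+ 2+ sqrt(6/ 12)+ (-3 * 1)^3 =-24.13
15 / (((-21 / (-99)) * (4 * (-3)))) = -165 / 28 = -5.89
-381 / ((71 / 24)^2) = -219456 / 5041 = -43.53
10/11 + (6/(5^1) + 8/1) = 556/55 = 10.11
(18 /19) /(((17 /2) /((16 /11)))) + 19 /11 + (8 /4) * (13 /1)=99091 /3553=27.89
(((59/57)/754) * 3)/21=59/300846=0.00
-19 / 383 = -0.05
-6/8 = -3/4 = -0.75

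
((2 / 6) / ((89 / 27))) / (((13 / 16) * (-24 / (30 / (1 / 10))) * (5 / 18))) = -6480 / 1157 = -5.60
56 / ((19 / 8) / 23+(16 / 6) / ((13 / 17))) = 401856 / 25765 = 15.60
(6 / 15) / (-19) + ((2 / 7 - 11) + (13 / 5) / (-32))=-230177 / 21280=-10.82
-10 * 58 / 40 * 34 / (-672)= 493 / 672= 0.73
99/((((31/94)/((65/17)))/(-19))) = -11492910/527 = -21808.18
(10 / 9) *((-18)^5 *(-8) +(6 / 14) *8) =352719440 / 21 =16796163.81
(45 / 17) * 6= 270 / 17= 15.88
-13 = -13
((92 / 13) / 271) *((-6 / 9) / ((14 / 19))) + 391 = 28925605 / 73983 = 390.98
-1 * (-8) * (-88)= -704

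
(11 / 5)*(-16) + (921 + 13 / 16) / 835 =-455523 / 13360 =-34.10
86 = 86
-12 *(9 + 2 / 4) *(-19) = 2166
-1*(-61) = 61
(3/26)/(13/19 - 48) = -57/23374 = -0.00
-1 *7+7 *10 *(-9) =-637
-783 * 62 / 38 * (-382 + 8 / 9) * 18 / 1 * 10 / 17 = 1665127800 / 323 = 5155194.43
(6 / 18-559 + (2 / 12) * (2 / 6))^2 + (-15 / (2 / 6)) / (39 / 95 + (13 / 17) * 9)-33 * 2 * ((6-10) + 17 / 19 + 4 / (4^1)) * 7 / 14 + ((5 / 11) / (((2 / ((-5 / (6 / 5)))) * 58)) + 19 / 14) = 16844058034761473 / 53968162248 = 312111.02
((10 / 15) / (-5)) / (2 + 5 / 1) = -0.02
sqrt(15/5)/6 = sqrt(3)/6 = 0.29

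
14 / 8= 7 / 4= 1.75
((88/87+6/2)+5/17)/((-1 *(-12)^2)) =-398/13311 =-0.03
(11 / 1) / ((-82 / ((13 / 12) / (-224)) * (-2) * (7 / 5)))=-715 / 3085824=-0.00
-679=-679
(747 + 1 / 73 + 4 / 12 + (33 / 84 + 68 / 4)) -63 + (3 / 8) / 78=223761121 / 318864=701.74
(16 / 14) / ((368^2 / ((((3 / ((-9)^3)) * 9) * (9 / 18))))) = -1 / 6398784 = -0.00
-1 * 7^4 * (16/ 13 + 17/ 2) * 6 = -1822359/ 13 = -140181.46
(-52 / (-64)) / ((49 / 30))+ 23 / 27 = 14281 / 10584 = 1.35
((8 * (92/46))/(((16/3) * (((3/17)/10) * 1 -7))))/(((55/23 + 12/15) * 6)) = -9775/435629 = -0.02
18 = 18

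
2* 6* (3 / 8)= 9 / 2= 4.50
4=4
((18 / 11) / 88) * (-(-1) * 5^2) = 225 / 484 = 0.46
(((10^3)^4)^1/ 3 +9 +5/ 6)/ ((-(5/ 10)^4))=-16000000000472/ 3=-5333333333490.67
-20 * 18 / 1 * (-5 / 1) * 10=18000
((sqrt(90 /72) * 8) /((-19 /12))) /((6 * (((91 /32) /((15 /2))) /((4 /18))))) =-1280 * sqrt(5) /5187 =-0.55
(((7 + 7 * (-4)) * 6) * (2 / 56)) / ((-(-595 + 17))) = -9 / 1156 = -0.01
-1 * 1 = -1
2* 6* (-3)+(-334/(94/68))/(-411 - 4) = -690824/19505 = -35.42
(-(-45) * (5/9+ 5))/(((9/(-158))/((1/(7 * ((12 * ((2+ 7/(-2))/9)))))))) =19750/63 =313.49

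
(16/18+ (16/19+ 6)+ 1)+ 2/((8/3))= 6485/684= 9.48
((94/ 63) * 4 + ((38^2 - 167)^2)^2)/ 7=167534455501159/ 441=379896724492.42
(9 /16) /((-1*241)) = -9 /3856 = -0.00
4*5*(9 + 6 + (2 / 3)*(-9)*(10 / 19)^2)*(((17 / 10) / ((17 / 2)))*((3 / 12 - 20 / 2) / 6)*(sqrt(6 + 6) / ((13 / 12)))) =-57780*sqrt(3) / 361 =-277.22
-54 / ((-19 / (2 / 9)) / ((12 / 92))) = 36 / 437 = 0.08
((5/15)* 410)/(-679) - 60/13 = -127550/26481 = -4.82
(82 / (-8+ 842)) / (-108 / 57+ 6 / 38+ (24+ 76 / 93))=0.00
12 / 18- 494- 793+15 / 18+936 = -699 / 2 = -349.50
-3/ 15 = -1/ 5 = -0.20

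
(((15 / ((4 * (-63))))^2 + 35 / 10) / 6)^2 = 611127841 / 1792336896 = 0.34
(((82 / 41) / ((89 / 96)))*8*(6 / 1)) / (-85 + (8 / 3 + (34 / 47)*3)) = -1299456 / 1005967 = -1.29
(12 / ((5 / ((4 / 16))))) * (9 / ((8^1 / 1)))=27 / 40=0.68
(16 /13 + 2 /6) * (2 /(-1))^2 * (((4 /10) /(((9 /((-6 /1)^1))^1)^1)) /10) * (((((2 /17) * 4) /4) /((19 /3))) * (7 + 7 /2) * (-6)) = 20496 /104975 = 0.20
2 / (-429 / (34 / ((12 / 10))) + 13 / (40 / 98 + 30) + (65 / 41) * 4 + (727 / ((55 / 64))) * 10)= 22847660 / 96545805133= 0.00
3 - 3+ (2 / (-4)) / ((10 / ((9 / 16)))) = -9 / 320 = -0.03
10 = 10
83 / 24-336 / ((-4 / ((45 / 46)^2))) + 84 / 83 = 89420545 / 1053768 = 84.86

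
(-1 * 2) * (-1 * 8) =16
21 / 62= 0.34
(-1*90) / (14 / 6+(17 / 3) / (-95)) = -475 / 12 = -39.58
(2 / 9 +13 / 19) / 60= 31 / 2052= 0.02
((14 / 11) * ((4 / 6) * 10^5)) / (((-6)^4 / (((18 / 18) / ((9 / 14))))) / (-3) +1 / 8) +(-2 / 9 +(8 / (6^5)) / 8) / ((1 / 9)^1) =-9090741673 / 29547936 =-307.66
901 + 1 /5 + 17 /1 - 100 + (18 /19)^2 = 1478471 /1805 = 819.10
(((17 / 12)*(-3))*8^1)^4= 1336336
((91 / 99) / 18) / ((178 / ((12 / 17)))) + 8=3594979 / 449361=8.00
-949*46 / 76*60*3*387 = -760234410 / 19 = -40012337.37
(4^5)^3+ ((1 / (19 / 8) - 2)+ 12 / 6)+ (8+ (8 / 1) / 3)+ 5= 61203284885 / 57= 1073741840.09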